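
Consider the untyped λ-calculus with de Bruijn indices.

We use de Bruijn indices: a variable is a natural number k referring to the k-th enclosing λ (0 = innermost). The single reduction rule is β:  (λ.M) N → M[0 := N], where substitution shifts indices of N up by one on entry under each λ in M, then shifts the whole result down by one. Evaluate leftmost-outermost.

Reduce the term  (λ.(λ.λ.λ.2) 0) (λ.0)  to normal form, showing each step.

Answer: normal form = λ.λ.λ.0  (in 2 steps)

Reduction:
  start: (λ.(λ.λ.λ.2) 0) (λ.0)
  step 1: (λ.λ.λ.2) (λ.0)
  step 2: λ.λ.λ.0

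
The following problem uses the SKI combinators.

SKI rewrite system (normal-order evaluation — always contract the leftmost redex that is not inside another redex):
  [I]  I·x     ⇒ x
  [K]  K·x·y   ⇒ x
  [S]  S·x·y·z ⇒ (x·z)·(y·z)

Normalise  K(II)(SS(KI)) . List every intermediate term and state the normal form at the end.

Answer: normal form = I  (in 2 steps)

Derivation:
  start: K(II)(SS(KI))
  →1  II
  →2  I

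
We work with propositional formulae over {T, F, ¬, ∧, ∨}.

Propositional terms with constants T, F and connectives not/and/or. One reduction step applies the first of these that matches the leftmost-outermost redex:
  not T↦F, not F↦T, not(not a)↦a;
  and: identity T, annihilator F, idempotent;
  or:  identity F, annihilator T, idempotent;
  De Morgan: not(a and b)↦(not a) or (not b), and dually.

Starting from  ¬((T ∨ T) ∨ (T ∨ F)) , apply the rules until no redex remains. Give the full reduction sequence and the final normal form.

  start: ¬((T ∨ T) ∨ (T ∨ F))
  [1] ¬(T ∨ T) ∧ ¬(T ∨ F)
  [2] (¬T ∧ ¬T) ∧ ¬(T ∨ F)
  [3] ¬T ∧ ¬(T ∨ F)
  [4] F ∧ ¬(T ∨ F)
  [5] F

Answer: normal form = F  (in 5 steps)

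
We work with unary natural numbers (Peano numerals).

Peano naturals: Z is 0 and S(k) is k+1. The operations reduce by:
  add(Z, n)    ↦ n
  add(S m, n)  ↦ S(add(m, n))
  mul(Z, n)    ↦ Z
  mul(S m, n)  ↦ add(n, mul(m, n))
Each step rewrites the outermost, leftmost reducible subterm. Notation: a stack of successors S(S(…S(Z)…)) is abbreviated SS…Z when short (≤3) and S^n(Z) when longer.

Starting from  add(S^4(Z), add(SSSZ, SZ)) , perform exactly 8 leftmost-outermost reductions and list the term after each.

Answer: after 8 steps: S(S(S(S(S(S(S(add(Z, SZ))))))))

Working:
  start: add(S^4(Z), add(SSSZ, SZ))
  step 1: S(add(SSSZ, add(SSSZ, SZ)))
  step 2: S(S(add(SSZ, add(SSSZ, SZ))))
  step 3: S(S(S(add(SZ, add(SSSZ, SZ)))))
  step 4: S(S(S(S(add(Z, add(SSSZ, SZ))))))
  step 5: S(S(S(S(add(SSSZ, SZ)))))
  step 6: S(S(S(S(S(add(SSZ, SZ))))))
  step 7: S(S(S(S(S(S(add(SZ, SZ)))))))
  step 8: S(S(S(S(S(S(S(add(Z, SZ))))))))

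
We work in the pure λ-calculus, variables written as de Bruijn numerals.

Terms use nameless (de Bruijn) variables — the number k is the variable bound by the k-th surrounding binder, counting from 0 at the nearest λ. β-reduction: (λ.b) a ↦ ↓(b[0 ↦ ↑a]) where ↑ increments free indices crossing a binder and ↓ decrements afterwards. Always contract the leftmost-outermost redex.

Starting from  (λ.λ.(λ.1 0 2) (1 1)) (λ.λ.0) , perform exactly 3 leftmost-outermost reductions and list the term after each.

Answer: after 3 steps: λ.0 (λ.0) (λ.λ.0)

Reduction:
  start: (λ.λ.(λ.1 0 2) (1 1)) (λ.λ.0)
  →1  λ.(λ.1 0 (λ.λ.0)) ((λ.λ.0) (λ.λ.0))
  →2  λ.0 ((λ.λ.0) (λ.λ.0)) (λ.λ.0)
  →3  λ.0 (λ.0) (λ.λ.0)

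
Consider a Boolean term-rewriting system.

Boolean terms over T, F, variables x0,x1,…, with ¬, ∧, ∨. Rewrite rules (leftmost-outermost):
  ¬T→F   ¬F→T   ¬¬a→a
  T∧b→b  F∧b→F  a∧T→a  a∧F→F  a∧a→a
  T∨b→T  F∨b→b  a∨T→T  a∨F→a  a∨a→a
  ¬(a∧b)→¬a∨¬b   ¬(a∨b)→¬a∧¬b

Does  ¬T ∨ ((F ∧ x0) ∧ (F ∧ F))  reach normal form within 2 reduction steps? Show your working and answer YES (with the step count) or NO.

Answer: NO — after 2 steps the term is (F ∧ x0) ∧ (F ∧ F), not yet normal

Reduction:
  start: ¬T ∨ ((F ∧ x0) ∧ (F ∧ F))
  →1  F ∨ ((F ∧ x0) ∧ (F ∧ F))
  →2  (F ∧ x0) ∧ (F ∧ F)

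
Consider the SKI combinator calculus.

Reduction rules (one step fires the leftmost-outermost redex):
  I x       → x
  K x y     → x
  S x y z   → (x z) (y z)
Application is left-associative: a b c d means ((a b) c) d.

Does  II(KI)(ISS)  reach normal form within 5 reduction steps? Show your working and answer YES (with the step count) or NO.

  start: II(KI)(ISS)
  [1] I(KI)(ISS)
  [2] KI(ISS)
  [3] I

Answer: YES — reaches normal form I in 3 ≤ 5 steps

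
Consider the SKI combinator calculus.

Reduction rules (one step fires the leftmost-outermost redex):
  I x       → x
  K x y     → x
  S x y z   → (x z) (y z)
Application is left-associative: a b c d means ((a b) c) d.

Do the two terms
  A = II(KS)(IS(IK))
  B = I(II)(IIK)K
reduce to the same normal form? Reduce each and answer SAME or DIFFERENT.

Term A:
  start: II(KS)(IS(IK))
  [1] I(KS)(IS(IK))
  [2] KS(IS(IK))
  [3] S

Term B:
  start: I(II)(IIK)K
  [1] II(IIK)K
  [2] I(IIK)K
  [3] IIKK
  [4] IKK
  [5] KK

Answer: DIFFERENT — A ⇓ S, B ⇓ KK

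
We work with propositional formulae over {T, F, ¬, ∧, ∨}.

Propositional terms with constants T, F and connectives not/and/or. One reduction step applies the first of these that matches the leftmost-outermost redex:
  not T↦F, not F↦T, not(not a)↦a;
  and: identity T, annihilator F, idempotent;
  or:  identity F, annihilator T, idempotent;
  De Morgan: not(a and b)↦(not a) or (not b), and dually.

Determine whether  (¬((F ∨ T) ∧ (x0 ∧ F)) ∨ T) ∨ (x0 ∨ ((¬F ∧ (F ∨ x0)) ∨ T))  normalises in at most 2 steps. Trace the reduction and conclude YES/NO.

Answer: YES — reaches normal form T in 2 ≤ 2 steps

Derivation:
  start: (¬((F ∨ T) ∧ (x0 ∧ F)) ∨ T) ∨ (x0 ∨ ((¬F ∧ (F ∨ x0)) ∨ T))
  step 1: T ∨ (x0 ∨ ((¬F ∧ (F ∨ x0)) ∨ T))
  step 2: T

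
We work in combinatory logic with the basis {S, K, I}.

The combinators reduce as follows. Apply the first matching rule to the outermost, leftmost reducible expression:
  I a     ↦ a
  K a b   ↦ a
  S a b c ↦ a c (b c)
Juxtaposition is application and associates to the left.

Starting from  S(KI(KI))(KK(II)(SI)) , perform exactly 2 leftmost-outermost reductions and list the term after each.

  start: S(KI(KI))(KK(II)(SI))
  [1] SI(KK(II)(SI))
  [2] SI(K(SI))

Answer: after 2 steps: SI(K(SI))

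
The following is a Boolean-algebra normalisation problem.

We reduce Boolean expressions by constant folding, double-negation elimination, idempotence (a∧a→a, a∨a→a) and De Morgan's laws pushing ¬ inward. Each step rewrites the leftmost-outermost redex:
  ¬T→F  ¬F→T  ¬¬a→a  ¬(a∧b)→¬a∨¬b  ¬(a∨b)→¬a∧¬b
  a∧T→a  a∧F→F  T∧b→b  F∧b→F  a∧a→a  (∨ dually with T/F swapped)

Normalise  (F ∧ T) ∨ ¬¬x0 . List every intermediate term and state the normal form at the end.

Answer: normal form = x0  (in 3 steps)

Working:
  start: (F ∧ T) ∨ ¬¬x0
  step 1: F ∨ ¬¬x0
  step 2: ¬¬x0
  step 3: x0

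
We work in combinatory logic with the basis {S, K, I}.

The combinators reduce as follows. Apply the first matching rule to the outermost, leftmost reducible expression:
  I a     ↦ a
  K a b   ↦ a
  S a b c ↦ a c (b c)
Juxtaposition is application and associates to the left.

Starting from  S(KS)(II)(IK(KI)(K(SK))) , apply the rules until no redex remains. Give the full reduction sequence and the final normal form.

Answer: normal form = S(KI)  (in 6 steps)

Reduction:
  start: S(KS)(II)(IK(KI)(K(SK)))
  →1  KS(IK(KI)(K(SK)))(II(IK(KI)(K(SK))))
  →2  S(II(IK(KI)(K(SK))))
  →3  S(I(IK(KI)(K(SK))))
  →4  S(IK(KI)(K(SK)))
  →5  S(K(KI)(K(SK)))
  →6  S(KI)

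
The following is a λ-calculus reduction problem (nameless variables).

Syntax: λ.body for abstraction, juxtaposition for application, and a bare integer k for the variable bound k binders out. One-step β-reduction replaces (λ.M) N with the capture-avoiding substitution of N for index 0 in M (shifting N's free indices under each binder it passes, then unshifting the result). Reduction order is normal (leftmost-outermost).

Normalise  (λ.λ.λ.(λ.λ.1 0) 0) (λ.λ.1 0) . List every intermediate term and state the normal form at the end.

  start: (λ.λ.λ.(λ.λ.1 0) 0) (λ.λ.1 0)
  step 1: λ.λ.(λ.λ.1 0) 0
  step 2: λ.λ.λ.1 0

Answer: normal form = λ.λ.λ.1 0  (in 2 steps)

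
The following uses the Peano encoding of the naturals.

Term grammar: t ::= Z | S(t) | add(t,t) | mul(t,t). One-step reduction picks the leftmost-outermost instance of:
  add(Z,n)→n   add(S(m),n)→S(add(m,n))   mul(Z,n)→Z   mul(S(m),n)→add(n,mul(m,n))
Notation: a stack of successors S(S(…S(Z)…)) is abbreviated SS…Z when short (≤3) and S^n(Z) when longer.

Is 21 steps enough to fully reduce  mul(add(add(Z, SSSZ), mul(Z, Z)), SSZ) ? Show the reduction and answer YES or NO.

Answer: YES — reaches normal form S^6(Z) in 19 ≤ 21 steps

Working:
  start: mul(add(add(Z, SSSZ), mul(Z, Z)), SSZ)
  [1] mul(add(SSSZ, mul(Z, Z)), SSZ)
  [2] mul(S(add(SSZ, mul(Z, Z))), SSZ)
  [3] add(SSZ, mul(add(SSZ, mul(Z, Z)), SSZ))
  [4] S(add(SZ, mul(add(SSZ, mul(Z, Z)), SSZ)))
  [5] S(S(add(Z, mul(add(SSZ, mul(Z, Z)), SSZ))))
  [6] S(S(mul(add(SSZ, mul(Z, Z)), SSZ)))
  [7] S(S(mul(S(add(SZ, mul(Z, Z))), SSZ)))
  [8] S(S(add(SSZ, mul(add(SZ, mul(Z, Z)), SSZ))))
  [9] S(S(S(add(SZ, mul(add(SZ, mul(Z, Z)), SSZ)))))
  [10] S(S(S(S(add(Z, mul(add(SZ, mul(Z, Z)), SSZ))))))
  [11] S(S(S(S(mul(add(SZ, mul(Z, Z)), SSZ)))))
  [12] S(S(S(S(mul(S(add(Z, mul(Z, Z))), SSZ)))))
  [13] S(S(S(S(add(SSZ, mul(add(Z, mul(Z, Z)), SSZ))))))
  [14] S(S(S(S(S(add(SZ, mul(add(Z, mul(Z, Z)), SSZ)))))))
  [15] S(S(S(S(S(S(add(Z, mul(add(Z, mul(Z, Z)), SSZ))))))))
  [16] S(S(S(S(S(S(mul(add(Z, mul(Z, Z)), SSZ)))))))
  [17] S(S(S(S(S(S(mul(mul(Z, Z), SSZ)))))))
  [18] S(S(S(S(S(S(mul(Z, SSZ)))))))
  [19] S^6(Z)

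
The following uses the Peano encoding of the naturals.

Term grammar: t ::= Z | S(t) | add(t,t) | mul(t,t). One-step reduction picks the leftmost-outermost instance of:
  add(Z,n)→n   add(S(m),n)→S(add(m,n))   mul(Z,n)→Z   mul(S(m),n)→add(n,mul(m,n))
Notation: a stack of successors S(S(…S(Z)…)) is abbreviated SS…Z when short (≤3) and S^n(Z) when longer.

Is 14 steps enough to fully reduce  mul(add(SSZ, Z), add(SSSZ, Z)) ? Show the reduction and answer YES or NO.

Answer: NO — after 14 steps the term is S(S(S(S(add(add(SSZ, Z), mul(add(Z, Z), add(SSSZ, Z))))))), not yet normal

Working:
  start: mul(add(SSZ, Z), add(SSSZ, Z))
  step 1: mul(S(add(SZ, Z)), add(SSSZ, Z))
  step 2: add(add(SSSZ, Z), mul(add(SZ, Z), add(SSSZ, Z)))
  step 3: add(S(add(SSZ, Z)), mul(add(SZ, Z), add(SSSZ, Z)))
  step 4: S(add(add(SSZ, Z), mul(add(SZ, Z), add(SSSZ, Z))))
  step 5: S(add(S(add(SZ, Z)), mul(add(SZ, Z), add(SSSZ, Z))))
  step 6: S(S(add(add(SZ, Z), mul(add(SZ, Z), add(SSSZ, Z)))))
  step 7: S(S(add(S(add(Z, Z)), mul(add(SZ, Z), add(SSSZ, Z)))))
  step 8: S(S(S(add(add(Z, Z), mul(add(SZ, Z), add(SSSZ, Z))))))
  step 9: S(S(S(add(Z, mul(add(SZ, Z), add(SSSZ, Z))))))
  step 10: S(S(S(mul(add(SZ, Z), add(SSSZ, Z)))))
  step 11: S(S(S(mul(S(add(Z, Z)), add(SSSZ, Z)))))
  step 12: S(S(S(add(add(SSSZ, Z), mul(add(Z, Z), add(SSSZ, Z))))))
  step 13: S(S(S(add(S(add(SSZ, Z)), mul(add(Z, Z), add(SSSZ, Z))))))
  step 14: S(S(S(S(add(add(SSZ, Z), mul(add(Z, Z), add(SSSZ, Z)))))))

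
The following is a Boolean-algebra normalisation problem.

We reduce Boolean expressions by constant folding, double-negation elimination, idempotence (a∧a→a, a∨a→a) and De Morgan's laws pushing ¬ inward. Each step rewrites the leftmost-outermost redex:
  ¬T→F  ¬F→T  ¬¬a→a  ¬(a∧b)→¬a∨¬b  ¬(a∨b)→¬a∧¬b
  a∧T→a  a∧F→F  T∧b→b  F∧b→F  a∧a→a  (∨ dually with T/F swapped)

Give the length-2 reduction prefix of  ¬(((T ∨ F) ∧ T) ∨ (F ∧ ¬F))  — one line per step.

  start: ¬(((T ∨ F) ∧ T) ∨ (F ∧ ¬F))
  [1] ¬((T ∨ F) ∧ T) ∧ ¬(F ∧ ¬F)
  [2] (¬(T ∨ F) ∨ ¬T) ∧ ¬(F ∧ ¬F)

Answer: after 2 steps: (¬(T ∨ F) ∨ ¬T) ∧ ¬(F ∧ ¬F)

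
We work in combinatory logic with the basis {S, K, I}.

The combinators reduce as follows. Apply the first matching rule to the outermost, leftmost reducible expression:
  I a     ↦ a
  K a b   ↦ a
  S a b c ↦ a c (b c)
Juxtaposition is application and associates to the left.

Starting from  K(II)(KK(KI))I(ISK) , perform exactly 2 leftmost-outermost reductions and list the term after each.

  start: K(II)(KK(KI))I(ISK)
  →1  III(ISK)
  →2  II(ISK)

Answer: after 2 steps: II(ISK)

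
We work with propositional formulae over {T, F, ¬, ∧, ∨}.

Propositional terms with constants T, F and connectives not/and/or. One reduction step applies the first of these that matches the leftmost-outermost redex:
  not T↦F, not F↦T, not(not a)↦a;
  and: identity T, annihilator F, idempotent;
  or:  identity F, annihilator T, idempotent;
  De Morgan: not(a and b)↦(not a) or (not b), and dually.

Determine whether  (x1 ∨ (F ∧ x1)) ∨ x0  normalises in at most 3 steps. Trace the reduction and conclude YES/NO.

  start: (x1 ∨ (F ∧ x1)) ∨ x0
  [1] (x1 ∨ F) ∨ x0
  [2] x1 ∨ x0

Answer: YES — reaches normal form x1 ∨ x0 in 2 ≤ 3 steps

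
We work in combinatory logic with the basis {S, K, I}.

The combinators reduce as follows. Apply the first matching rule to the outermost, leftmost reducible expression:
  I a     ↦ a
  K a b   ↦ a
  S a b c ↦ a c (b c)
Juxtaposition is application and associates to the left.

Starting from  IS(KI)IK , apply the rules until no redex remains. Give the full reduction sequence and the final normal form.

  start: IS(KI)IK
  [1] S(KI)IK
  [2] KIK(IK)
  [3] I(IK)
  [4] IK
  [5] K

Answer: normal form = K  (in 5 steps)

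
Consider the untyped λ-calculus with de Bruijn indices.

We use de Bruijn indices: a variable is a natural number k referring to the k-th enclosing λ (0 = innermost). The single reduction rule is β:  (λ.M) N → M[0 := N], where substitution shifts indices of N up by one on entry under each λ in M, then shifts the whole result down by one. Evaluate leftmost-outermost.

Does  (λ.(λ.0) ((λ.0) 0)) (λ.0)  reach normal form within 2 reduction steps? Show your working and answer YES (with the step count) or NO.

Answer: NO — after 2 steps the term is (λ.0) (λ.0), not yet normal

Derivation:
  start: (λ.(λ.0) ((λ.0) 0)) (λ.0)
  step 1: (λ.0) ((λ.0) (λ.0))
  step 2: (λ.0) (λ.0)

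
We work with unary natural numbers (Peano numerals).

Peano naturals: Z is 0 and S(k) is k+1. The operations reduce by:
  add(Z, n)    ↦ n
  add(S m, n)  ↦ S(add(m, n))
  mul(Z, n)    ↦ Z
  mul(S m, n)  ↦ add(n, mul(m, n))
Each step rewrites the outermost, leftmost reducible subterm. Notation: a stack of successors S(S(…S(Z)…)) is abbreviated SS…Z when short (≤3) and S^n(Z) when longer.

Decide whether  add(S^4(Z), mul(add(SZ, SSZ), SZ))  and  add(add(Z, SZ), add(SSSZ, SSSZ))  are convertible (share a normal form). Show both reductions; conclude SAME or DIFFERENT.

Term A:
  start: add(S^4(Z), mul(add(SZ, SSZ), SZ))
  [1] S(add(SSSZ, mul(add(SZ, SSZ), SZ)))
  [2] S(S(add(SSZ, mul(add(SZ, SSZ), SZ))))
  [3] S(S(S(add(SZ, mul(add(SZ, SSZ), SZ)))))
  [4] S(S(S(S(add(Z, mul(add(SZ, SSZ), SZ))))))
  [5] S(S(S(S(mul(add(SZ, SSZ), SZ)))))
  [6] S(S(S(S(mul(S(add(Z, SSZ)), SZ)))))
  [7] S(S(S(S(add(SZ, mul(add(Z, SSZ), SZ))))))
  [8] S(S(S(S(S(add(Z, mul(add(Z, SSZ), SZ)))))))
  [9] S(S(S(S(S(mul(add(Z, SSZ), SZ))))))
  [10] S(S(S(S(S(mul(SSZ, SZ))))))
  [11] S(S(S(S(S(add(SZ, mul(SZ, SZ)))))))
  [12] S(S(S(S(S(S(add(Z, mul(SZ, SZ))))))))
  [13] S(S(S(S(S(S(mul(SZ, SZ)))))))
  [14] S(S(S(S(S(S(add(SZ, mul(Z, SZ))))))))
  [15] S(S(S(S(S(S(S(add(Z, mul(Z, SZ)))))))))
  [16] S(S(S(S(S(S(S(mul(Z, SZ))))))))
  [17] S^7(Z)

Term B:
  start: add(add(Z, SZ), add(SSSZ, SSSZ))
  [1] add(SZ, add(SSSZ, SSSZ))
  [2] S(add(Z, add(SSSZ, SSSZ)))
  [3] S(add(SSSZ, SSSZ))
  [4] S(S(add(SSZ, SSSZ)))
  [5] S(S(S(add(SZ, SSSZ))))
  [6] S(S(S(S(add(Z, SSSZ)))))
  [7] S^7(Z)

Answer: SAME — A ⇓ S^7(Z), B ⇓ S^7(Z)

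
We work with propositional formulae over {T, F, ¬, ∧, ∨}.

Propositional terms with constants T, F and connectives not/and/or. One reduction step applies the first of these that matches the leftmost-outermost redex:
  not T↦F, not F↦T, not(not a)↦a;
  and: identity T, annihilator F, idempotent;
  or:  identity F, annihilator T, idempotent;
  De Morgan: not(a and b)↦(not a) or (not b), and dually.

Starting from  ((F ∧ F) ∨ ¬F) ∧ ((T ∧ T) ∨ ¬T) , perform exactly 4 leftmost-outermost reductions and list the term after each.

Answer: after 4 steps: (T ∧ T) ∨ ¬T

Reduction:
  start: ((F ∧ F) ∨ ¬F) ∧ ((T ∧ T) ∨ ¬T)
  →1  (F ∨ ¬F) ∧ ((T ∧ T) ∨ ¬T)
  →2  ¬F ∧ ((T ∧ T) ∨ ¬T)
  →3  T ∧ ((T ∧ T) ∨ ¬T)
  →4  (T ∧ T) ∨ ¬T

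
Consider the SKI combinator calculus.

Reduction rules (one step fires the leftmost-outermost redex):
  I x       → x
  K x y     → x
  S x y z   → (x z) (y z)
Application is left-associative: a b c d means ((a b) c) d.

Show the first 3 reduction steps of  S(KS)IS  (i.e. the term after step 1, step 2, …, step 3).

Answer: after 3 steps: SS

Reduction:
  start: S(KS)IS
  →1  KSS(IS)
  →2  S(IS)
  →3  SS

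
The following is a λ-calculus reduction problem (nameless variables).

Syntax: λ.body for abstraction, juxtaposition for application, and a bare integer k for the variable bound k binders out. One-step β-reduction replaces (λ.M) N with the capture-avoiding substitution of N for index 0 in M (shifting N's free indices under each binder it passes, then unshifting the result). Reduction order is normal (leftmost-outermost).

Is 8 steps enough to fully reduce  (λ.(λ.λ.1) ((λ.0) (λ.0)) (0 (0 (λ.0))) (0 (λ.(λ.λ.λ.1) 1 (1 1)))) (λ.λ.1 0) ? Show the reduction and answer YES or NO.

Answer: NO — after 8 steps the term is λ.(λ.λ.1) ((λ.λ.1 0) (λ.λ.1 0)), not yet normal

Derivation:
  start: (λ.(λ.λ.1) ((λ.0) (λ.0)) (0 (0 (λ.0))) (0 (λ.(λ.λ.λ.1) 1 (1 1)))) (λ.λ.1 0)
  →1  (λ.λ.1) ((λ.0) (λ.0)) ((λ.λ.1 0) ((λ.λ.1 0) (λ.0))) ((λ.λ.1 0) (λ.(λ.λ.λ.1) (λ.λ.1 0) ((λ.λ.1 0) (λ.λ.1 0))))
  →2  (λ.(λ.0) (λ.0)) ((λ.λ.1 0) ((λ.λ.1 0) (λ.0))) ((λ.λ.1 0) (λ.(λ.λ.λ.1) (λ.λ.1 0) ((λ.λ.1 0) (λ.λ.1 0))))
  →3  (λ.0) (λ.0) ((λ.λ.1 0) (λ.(λ.λ.λ.1) (λ.λ.1 0) ((λ.λ.1 0) (λ.λ.1 0))))
  →4  (λ.0) ((λ.λ.1 0) (λ.(λ.λ.λ.1) (λ.λ.1 0) ((λ.λ.1 0) (λ.λ.1 0))))
  →5  (λ.λ.1 0) (λ.(λ.λ.λ.1) (λ.λ.1 0) ((λ.λ.1 0) (λ.λ.1 0)))
  →6  λ.(λ.(λ.λ.λ.1) (λ.λ.1 0) ((λ.λ.1 0) (λ.λ.1 0))) 0
  →7  λ.(λ.λ.λ.1) (λ.λ.1 0) ((λ.λ.1 0) (λ.λ.1 0))
  →8  λ.(λ.λ.1) ((λ.λ.1 0) (λ.λ.1 0))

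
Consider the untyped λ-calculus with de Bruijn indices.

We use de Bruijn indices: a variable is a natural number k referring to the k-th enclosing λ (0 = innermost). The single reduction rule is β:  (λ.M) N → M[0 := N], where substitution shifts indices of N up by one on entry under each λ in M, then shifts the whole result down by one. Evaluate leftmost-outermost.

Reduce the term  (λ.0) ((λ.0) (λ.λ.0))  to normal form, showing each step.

Answer: normal form = λ.λ.0  (in 2 steps)

Working:
  start: (λ.0) ((λ.0) (λ.λ.0))
  step 1: (λ.0) (λ.λ.0)
  step 2: λ.λ.0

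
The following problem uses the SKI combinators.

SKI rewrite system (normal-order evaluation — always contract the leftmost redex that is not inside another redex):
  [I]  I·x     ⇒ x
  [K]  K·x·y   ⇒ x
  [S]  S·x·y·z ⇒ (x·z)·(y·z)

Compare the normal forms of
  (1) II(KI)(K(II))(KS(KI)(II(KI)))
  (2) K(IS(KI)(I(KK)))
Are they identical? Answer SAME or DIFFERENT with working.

Term A:
  start: II(KI)(K(II))(KS(KI)(II(KI)))
  step 1: I(KI)(K(II))(KS(KI)(II(KI)))
  step 2: KI(K(II))(KS(KI)(II(KI)))
  step 3: I(KS(KI)(II(KI)))
  step 4: KS(KI)(II(KI))
  step 5: S(II(KI))
  step 6: S(I(KI))
  step 7: S(KI)

Term B:
  start: K(IS(KI)(I(KK)))
  step 1: K(S(KI)(I(KK)))
  step 2: K(S(KI)(KK))

Answer: DIFFERENT — A ⇓ S(KI), B ⇓ K(S(KI)(KK))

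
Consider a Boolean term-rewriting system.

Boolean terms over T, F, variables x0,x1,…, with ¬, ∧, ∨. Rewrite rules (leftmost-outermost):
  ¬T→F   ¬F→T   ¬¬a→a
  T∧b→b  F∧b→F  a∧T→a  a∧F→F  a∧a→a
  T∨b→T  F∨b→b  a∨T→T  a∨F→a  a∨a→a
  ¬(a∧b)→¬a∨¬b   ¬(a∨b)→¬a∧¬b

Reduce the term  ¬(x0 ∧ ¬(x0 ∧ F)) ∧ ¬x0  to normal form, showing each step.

  start: ¬(x0 ∧ ¬(x0 ∧ F)) ∧ ¬x0
  [1] (¬x0 ∨ ¬¬(x0 ∧ F)) ∧ ¬x0
  [2] (¬x0 ∨ (x0 ∧ F)) ∧ ¬x0
  [3] (¬x0 ∨ F) ∧ ¬x0
  [4] ¬x0 ∧ ¬x0
  [5] ¬x0

Answer: normal form = ¬x0  (in 5 steps)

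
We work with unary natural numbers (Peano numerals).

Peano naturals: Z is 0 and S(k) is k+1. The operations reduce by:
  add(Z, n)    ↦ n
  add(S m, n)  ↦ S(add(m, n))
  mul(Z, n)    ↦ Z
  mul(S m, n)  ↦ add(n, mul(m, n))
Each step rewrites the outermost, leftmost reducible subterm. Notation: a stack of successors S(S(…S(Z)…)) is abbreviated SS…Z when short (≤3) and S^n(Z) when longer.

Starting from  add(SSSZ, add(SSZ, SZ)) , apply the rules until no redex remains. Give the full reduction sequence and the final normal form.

  start: add(SSSZ, add(SSZ, SZ))
  →1  S(add(SSZ, add(SSZ, SZ)))
  →2  S(S(add(SZ, add(SSZ, SZ))))
  →3  S(S(S(add(Z, add(SSZ, SZ)))))
  →4  S(S(S(add(SSZ, SZ))))
  →5  S(S(S(S(add(SZ, SZ)))))
  →6  S(S(S(S(S(add(Z, SZ))))))
  →7  S^6(Z)

Answer: normal form = S^6(Z)  (in 7 steps)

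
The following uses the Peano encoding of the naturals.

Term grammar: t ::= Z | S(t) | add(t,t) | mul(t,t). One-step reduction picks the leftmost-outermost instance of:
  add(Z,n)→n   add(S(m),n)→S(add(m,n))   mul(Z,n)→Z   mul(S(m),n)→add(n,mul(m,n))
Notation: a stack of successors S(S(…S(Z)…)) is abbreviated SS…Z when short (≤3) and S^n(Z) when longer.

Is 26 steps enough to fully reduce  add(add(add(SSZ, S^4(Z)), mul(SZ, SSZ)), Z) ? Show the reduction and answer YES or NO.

Answer: YES — reaches normal form S^8(Z) in 24 ≤ 26 steps

Working:
  start: add(add(add(SSZ, S^4(Z)), mul(SZ, SSZ)), Z)
  [1] add(add(S(add(SZ, S^4(Z))), mul(SZ, SSZ)), Z)
  [2] add(S(add(add(SZ, S^4(Z)), mul(SZ, SSZ))), Z)
  [3] S(add(add(add(SZ, S^4(Z)), mul(SZ, SSZ)), Z))
  [4] S(add(add(S(add(Z, S^4(Z))), mul(SZ, SSZ)), Z))
  [5] S(add(S(add(add(Z, S^4(Z)), mul(SZ, SSZ))), Z))
  [6] S(S(add(add(add(Z, S^4(Z)), mul(SZ, SSZ)), Z)))
  [7] S(S(add(add(S^4(Z), mul(SZ, SSZ)), Z)))
  [8] S(S(add(S(add(SSSZ, mul(SZ, SSZ))), Z)))
  [9] S(S(S(add(add(SSSZ, mul(SZ, SSZ)), Z))))
  [10] S(S(S(add(S(add(SSZ, mul(SZ, SSZ))), Z))))
  [11] S(S(S(S(add(add(SSZ, mul(SZ, SSZ)), Z)))))
  [12] S(S(S(S(add(S(add(SZ, mul(SZ, SSZ))), Z)))))
  [13] S(S(S(S(S(add(add(SZ, mul(SZ, SSZ)), Z))))))
  [14] S(S(S(S(S(add(S(add(Z, mul(SZ, SSZ))), Z))))))
  [15] S(S(S(S(S(S(add(add(Z, mul(SZ, SSZ)), Z)))))))
  [16] S(S(S(S(S(S(add(mul(SZ, SSZ), Z)))))))
  [17] S(S(S(S(S(S(add(add(SSZ, mul(Z, SSZ)), Z)))))))
  [18] S(S(S(S(S(S(add(S(add(SZ, mul(Z, SSZ))), Z)))))))
  [19] S(S(S(S(S(S(S(add(add(SZ, mul(Z, SSZ)), Z))))))))
  [20] S(S(S(S(S(S(S(add(S(add(Z, mul(Z, SSZ))), Z))))))))
  [21] S(S(S(S(S(S(S(S(add(add(Z, mul(Z, SSZ)), Z)))))))))
  [22] S(S(S(S(S(S(S(S(add(mul(Z, SSZ), Z)))))))))
  [23] S(S(S(S(S(S(S(S(add(Z, Z)))))))))
  [24] S^8(Z)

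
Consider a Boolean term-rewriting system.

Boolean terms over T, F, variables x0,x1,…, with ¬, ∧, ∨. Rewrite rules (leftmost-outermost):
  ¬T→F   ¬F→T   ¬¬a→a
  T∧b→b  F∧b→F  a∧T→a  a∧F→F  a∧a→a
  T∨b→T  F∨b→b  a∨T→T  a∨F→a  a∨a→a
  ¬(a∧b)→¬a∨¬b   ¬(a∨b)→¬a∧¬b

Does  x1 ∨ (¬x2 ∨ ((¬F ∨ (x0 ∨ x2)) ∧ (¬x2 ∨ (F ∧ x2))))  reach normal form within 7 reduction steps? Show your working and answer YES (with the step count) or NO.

  start: x1 ∨ (¬x2 ∨ ((¬F ∨ (x0 ∨ x2)) ∧ (¬x2 ∨ (F ∧ x2))))
  →1  x1 ∨ (¬x2 ∨ ((T ∨ (x0 ∨ x2)) ∧ (¬x2 ∨ (F ∧ x2))))
  →2  x1 ∨ (¬x2 ∨ (T ∧ (¬x2 ∨ (F ∧ x2))))
  →3  x1 ∨ (¬x2 ∨ (¬x2 ∨ (F ∧ x2)))
  →4  x1 ∨ (¬x2 ∨ (¬x2 ∨ F))
  →5  x1 ∨ (¬x2 ∨ ¬x2)
  →6  x1 ∨ ¬x2

Answer: YES — reaches normal form x1 ∨ ¬x2 in 6 ≤ 7 steps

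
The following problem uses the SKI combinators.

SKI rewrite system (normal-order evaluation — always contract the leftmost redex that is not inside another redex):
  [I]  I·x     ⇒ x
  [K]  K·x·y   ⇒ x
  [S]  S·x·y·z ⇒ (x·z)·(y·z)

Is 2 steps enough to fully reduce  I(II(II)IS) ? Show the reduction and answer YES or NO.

  start: I(II(II)IS)
  [1] II(II)IS
  [2] I(II)IS

Answer: NO — after 2 steps the term is I(II)IS, not yet normal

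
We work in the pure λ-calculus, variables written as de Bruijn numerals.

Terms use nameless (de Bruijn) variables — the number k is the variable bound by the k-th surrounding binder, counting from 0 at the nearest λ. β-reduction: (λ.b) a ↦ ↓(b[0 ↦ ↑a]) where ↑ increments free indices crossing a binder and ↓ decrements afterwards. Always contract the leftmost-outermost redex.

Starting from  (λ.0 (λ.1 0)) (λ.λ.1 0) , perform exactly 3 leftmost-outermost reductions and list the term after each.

Answer: after 3 steps: λ.(λ.λ.1 0) 0

Reduction:
  start: (λ.0 (λ.1 0)) (λ.λ.1 0)
  [1] (λ.λ.1 0) (λ.(λ.λ.1 0) 0)
  [2] λ.(λ.(λ.λ.1 0) 0) 0
  [3] λ.(λ.λ.1 0) 0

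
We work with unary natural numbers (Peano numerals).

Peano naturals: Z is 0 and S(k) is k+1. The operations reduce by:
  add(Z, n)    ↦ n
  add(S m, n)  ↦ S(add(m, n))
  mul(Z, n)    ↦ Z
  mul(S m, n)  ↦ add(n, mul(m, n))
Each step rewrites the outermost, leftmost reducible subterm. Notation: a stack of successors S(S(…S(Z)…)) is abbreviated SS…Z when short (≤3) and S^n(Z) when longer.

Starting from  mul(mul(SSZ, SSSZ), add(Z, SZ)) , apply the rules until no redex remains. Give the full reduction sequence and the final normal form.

  start: mul(mul(SSZ, SSSZ), add(Z, SZ))
  →1  mul(add(SSSZ, mul(SZ, SSSZ)), add(Z, SZ))
  →2  mul(S(add(SSZ, mul(SZ, SSSZ))), add(Z, SZ))
  →3  add(add(Z, SZ), mul(add(SSZ, mul(SZ, SSSZ)), add(Z, SZ)))
  →4  add(SZ, mul(add(SSZ, mul(SZ, SSSZ)), add(Z, SZ)))
  →5  S(add(Z, mul(add(SSZ, mul(SZ, SSSZ)), add(Z, SZ))))
  →6  S(mul(add(SSZ, mul(SZ, SSSZ)), add(Z, SZ)))
  →7  S(mul(S(add(SZ, mul(SZ, SSSZ))), add(Z, SZ)))
  →8  S(add(add(Z, SZ), mul(add(SZ, mul(SZ, SSSZ)), add(Z, SZ))))
  →9  S(add(SZ, mul(add(SZ, mul(SZ, SSSZ)), add(Z, SZ))))
  →10  S(S(add(Z, mul(add(SZ, mul(SZ, SSSZ)), add(Z, SZ)))))
  →11  S(S(mul(add(SZ, mul(SZ, SSSZ)), add(Z, SZ))))
  →12  S(S(mul(S(add(Z, mul(SZ, SSSZ))), add(Z, SZ))))
  →13  S(S(add(add(Z, SZ), mul(add(Z, mul(SZ, SSSZ)), add(Z, SZ)))))
  →14  S(S(add(SZ, mul(add(Z, mul(SZ, SSSZ)), add(Z, SZ)))))
  →15  S(S(S(add(Z, mul(add(Z, mul(SZ, SSSZ)), add(Z, SZ))))))
  →16  S(S(S(mul(add(Z, mul(SZ, SSSZ)), add(Z, SZ)))))
  →17  S(S(S(mul(mul(SZ, SSSZ), add(Z, SZ)))))
  →18  S(S(S(mul(add(SSSZ, mul(Z, SSSZ)), add(Z, SZ)))))
  →19  S(S(S(mul(S(add(SSZ, mul(Z, SSSZ))), add(Z, SZ)))))
  →20  S(S(S(add(add(Z, SZ), mul(add(SSZ, mul(Z, SSSZ)), add(Z, SZ))))))
  →21  S(S(S(add(SZ, mul(add(SSZ, mul(Z, SSSZ)), add(Z, SZ))))))
  →22  S(S(S(S(add(Z, mul(add(SSZ, mul(Z, SSSZ)), add(Z, SZ)))))))
  →23  S(S(S(S(mul(add(SSZ, mul(Z, SSSZ)), add(Z, SZ))))))
  →24  S(S(S(S(mul(S(add(SZ, mul(Z, SSSZ))), add(Z, SZ))))))
  →25  S(S(S(S(add(add(Z, SZ), mul(add(SZ, mul(Z, SSSZ)), add(Z, SZ)))))))
  →26  S(S(S(S(add(SZ, mul(add(SZ, mul(Z, SSSZ)), add(Z, SZ)))))))
  →27  S(S(S(S(S(add(Z, mul(add(SZ, mul(Z, SSSZ)), add(Z, SZ))))))))
  →28  S(S(S(S(S(mul(add(SZ, mul(Z, SSSZ)), add(Z, SZ)))))))
  →29  S(S(S(S(S(mul(S(add(Z, mul(Z, SSSZ))), add(Z, SZ)))))))
  →30  S(S(S(S(S(add(add(Z, SZ), mul(add(Z, mul(Z, SSSZ)), add(Z, SZ))))))))
  →31  S(S(S(S(S(add(SZ, mul(add(Z, mul(Z, SSSZ)), add(Z, SZ))))))))
  →32  S(S(S(S(S(S(add(Z, mul(add(Z, mul(Z, SSSZ)), add(Z, SZ)))))))))
  →33  S(S(S(S(S(S(mul(add(Z, mul(Z, SSSZ)), add(Z, SZ))))))))
  →34  S(S(S(S(S(S(mul(mul(Z, SSSZ), add(Z, SZ))))))))
  →35  S(S(S(S(S(S(mul(Z, add(Z, SZ))))))))
  →36  S^6(Z)

Answer: normal form = S^6(Z)  (in 36 steps)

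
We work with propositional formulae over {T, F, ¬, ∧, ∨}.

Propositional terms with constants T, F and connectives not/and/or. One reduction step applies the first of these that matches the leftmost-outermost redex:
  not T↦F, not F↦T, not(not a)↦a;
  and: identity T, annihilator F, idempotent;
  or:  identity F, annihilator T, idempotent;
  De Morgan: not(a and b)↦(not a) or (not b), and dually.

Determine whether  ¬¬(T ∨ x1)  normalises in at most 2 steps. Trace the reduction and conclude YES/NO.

  start: ¬¬(T ∨ x1)
  [1] T ∨ x1
  [2] T

Answer: YES — reaches normal form T in 2 ≤ 2 steps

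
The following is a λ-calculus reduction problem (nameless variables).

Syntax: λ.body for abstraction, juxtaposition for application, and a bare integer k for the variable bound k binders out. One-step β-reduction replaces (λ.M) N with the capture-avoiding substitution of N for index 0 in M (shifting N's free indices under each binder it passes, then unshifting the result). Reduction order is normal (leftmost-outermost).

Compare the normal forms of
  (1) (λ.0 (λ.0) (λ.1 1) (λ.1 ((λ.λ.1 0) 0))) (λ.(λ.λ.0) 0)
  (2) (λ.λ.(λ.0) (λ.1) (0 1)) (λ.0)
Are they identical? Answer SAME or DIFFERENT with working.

Answer: SAME — A ⇓ λ.0, B ⇓ λ.0

Reduction:
Term A:
  start: (λ.0 (λ.0) (λ.1 1) (λ.1 ((λ.λ.1 0) 0))) (λ.(λ.λ.0) 0)
  step 1: (λ.(λ.λ.0) 0) (λ.0) (λ.(λ.(λ.λ.0) 0) (λ.(λ.λ.0) 0)) (λ.(λ.(λ.λ.0) 0) ((λ.λ.1 0) 0))
  step 2: (λ.λ.0) (λ.0) (λ.(λ.(λ.λ.0) 0) (λ.(λ.λ.0) 0)) (λ.(λ.(λ.λ.0) 0) ((λ.λ.1 0) 0))
  step 3: (λ.0) (λ.(λ.(λ.λ.0) 0) (λ.(λ.λ.0) 0)) (λ.(λ.(λ.λ.0) 0) ((λ.λ.1 0) 0))
  step 4: (λ.(λ.(λ.λ.0) 0) (λ.(λ.λ.0) 0)) (λ.(λ.(λ.λ.0) 0) ((λ.λ.1 0) 0))
  step 5: (λ.(λ.λ.0) 0) (λ.(λ.λ.0) 0)
  step 6: (λ.λ.0) (λ.(λ.λ.0) 0)
  step 7: λ.0

Term B:
  start: (λ.λ.(λ.0) (λ.1) (0 1)) (λ.0)
  step 1: λ.(λ.0) (λ.1) (0 (λ.0))
  step 2: λ.(λ.1) (0 (λ.0))
  step 3: λ.0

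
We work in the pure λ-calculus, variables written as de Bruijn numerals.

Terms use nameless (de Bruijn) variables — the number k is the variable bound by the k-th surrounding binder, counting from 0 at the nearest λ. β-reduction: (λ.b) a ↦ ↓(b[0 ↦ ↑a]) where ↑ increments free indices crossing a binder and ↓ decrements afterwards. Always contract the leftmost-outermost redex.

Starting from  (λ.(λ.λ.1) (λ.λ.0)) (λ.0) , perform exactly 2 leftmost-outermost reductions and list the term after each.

Answer: after 2 steps: λ.λ.λ.0

Reduction:
  start: (λ.(λ.λ.1) (λ.λ.0)) (λ.0)
  step 1: (λ.λ.1) (λ.λ.0)
  step 2: λ.λ.λ.0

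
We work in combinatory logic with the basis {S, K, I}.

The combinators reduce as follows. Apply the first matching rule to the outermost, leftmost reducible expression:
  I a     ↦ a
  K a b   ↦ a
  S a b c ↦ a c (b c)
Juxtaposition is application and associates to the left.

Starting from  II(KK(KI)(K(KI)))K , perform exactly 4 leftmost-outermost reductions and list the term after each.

Answer: after 4 steps: K(KI)

Working:
  start: II(KK(KI)(K(KI)))K
  step 1: I(KK(KI)(K(KI)))K
  step 2: KK(KI)(K(KI))K
  step 3: K(K(KI))K
  step 4: K(KI)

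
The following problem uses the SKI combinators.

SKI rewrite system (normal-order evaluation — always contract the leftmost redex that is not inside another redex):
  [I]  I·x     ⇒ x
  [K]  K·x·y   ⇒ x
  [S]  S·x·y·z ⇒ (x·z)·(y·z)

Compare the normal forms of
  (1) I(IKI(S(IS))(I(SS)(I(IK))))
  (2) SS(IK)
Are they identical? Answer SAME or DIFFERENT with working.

Term A:
  start: I(IKI(S(IS))(I(SS)(I(IK))))
  [1] IKI(S(IS))(I(SS)(I(IK)))
  [2] KI(S(IS))(I(SS)(I(IK)))
  [3] I(I(SS)(I(IK)))
  [4] I(SS)(I(IK))
  [5] SS(I(IK))
  [6] SS(IK)
  [7] SSK

Term B:
  start: SS(IK)
  [1] SSK

Answer: SAME — A ⇓ SSK, B ⇓ SSK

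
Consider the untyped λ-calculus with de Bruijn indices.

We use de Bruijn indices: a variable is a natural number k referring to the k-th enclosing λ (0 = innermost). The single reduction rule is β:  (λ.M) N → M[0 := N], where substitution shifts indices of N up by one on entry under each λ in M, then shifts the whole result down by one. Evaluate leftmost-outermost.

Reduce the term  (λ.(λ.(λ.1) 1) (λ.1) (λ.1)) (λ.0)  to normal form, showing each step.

Answer: normal form = λ.0  (in 4 steps)

Working:
  start: (λ.(λ.(λ.1) 1) (λ.1) (λ.1)) (λ.0)
  step 1: (λ.(λ.1) (λ.0)) (λ.λ.0) (λ.λ.0)
  step 2: (λ.λ.λ.0) (λ.0) (λ.λ.0)
  step 3: (λ.λ.0) (λ.λ.0)
  step 4: λ.0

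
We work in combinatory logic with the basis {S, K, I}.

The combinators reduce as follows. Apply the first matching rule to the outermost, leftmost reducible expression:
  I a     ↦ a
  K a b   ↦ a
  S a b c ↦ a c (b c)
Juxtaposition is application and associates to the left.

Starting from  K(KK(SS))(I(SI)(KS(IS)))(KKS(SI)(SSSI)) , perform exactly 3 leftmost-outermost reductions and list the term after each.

Answer: after 3 steps: K(K(SI)(SSSI))

Reduction:
  start: K(KK(SS))(I(SI)(KS(IS)))(KKS(SI)(SSSI))
  →1  KK(SS)(KKS(SI)(SSSI))
  →2  K(KKS(SI)(SSSI))
  →3  K(K(SI)(SSSI))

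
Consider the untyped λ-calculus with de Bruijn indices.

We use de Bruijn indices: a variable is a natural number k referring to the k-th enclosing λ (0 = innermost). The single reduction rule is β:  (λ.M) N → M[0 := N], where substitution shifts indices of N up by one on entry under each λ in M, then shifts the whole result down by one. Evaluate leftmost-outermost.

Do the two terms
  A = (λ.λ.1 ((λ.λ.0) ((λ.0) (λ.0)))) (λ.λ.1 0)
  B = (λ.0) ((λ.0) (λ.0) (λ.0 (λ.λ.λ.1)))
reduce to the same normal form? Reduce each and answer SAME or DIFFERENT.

Term A:
  start: (λ.λ.1 ((λ.λ.0) ((λ.0) (λ.0)))) (λ.λ.1 0)
  [1] λ.(λ.λ.1 0) ((λ.λ.0) ((λ.0) (λ.0)))
  [2] λ.λ.(λ.λ.0) ((λ.0) (λ.0)) 0
  [3] λ.λ.(λ.0) 0
  [4] λ.λ.0

Term B:
  start: (λ.0) ((λ.0) (λ.0) (λ.0 (λ.λ.λ.1)))
  [1] (λ.0) (λ.0) (λ.0 (λ.λ.λ.1))
  [2] (λ.0) (λ.0 (λ.λ.λ.1))
  [3] λ.0 (λ.λ.λ.1)

Answer: DIFFERENT — A ⇓ λ.λ.0, B ⇓ λ.0 (λ.λ.λ.1)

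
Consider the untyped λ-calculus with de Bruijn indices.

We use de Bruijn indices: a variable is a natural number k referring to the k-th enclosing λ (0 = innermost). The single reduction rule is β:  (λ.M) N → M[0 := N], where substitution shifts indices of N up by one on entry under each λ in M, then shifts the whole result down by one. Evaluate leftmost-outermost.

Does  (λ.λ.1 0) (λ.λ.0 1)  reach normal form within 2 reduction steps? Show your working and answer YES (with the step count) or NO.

  start: (λ.λ.1 0) (λ.λ.0 1)
  [1] λ.(λ.λ.0 1) 0
  [2] λ.λ.0 1

Answer: YES — reaches normal form λ.λ.0 1 in 2 ≤ 2 steps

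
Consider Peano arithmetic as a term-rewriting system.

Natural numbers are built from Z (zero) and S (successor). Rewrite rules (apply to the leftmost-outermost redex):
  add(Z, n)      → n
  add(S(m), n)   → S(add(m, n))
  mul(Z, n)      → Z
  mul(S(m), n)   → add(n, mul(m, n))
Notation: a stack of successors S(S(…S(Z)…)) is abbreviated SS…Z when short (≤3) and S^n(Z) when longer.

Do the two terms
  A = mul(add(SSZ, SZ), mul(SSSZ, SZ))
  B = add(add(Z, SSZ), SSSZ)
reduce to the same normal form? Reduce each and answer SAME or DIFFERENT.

Answer: DIFFERENT — A ⇓ S^9(Z), B ⇓ S^5(Z)

Working:
Term A:
  start: mul(add(SSZ, SZ), mul(SSSZ, SZ))
  →1  mul(S(add(SZ, SZ)), mul(SSSZ, SZ))
  →2  add(mul(SSSZ, SZ), mul(add(SZ, SZ), mul(SSSZ, SZ)))
  →3  add(add(SZ, mul(SSZ, SZ)), mul(add(SZ, SZ), mul(SSSZ, SZ)))
  →4  add(S(add(Z, mul(SSZ, SZ))), mul(add(SZ, SZ), mul(SSSZ, SZ)))
  →5  S(add(add(Z, mul(SSZ, SZ)), mul(add(SZ, SZ), mul(SSSZ, SZ))))
  →6  S(add(mul(SSZ, SZ), mul(add(SZ, SZ), mul(SSSZ, SZ))))
  →7  S(add(add(SZ, mul(SZ, SZ)), mul(add(SZ, SZ), mul(SSSZ, SZ))))
  →8  S(add(S(add(Z, mul(SZ, SZ))), mul(add(SZ, SZ), mul(SSSZ, SZ))))
  →9  S(S(add(add(Z, mul(SZ, SZ)), mul(add(SZ, SZ), mul(SSSZ, SZ)))))
  →10  S(S(add(mul(SZ, SZ), mul(add(SZ, SZ), mul(SSSZ, SZ)))))
  →11  S(S(add(add(SZ, mul(Z, SZ)), mul(add(SZ, SZ), mul(SSSZ, SZ)))))
  →12  S(S(add(S(add(Z, mul(Z, SZ))), mul(add(SZ, SZ), mul(SSSZ, SZ)))))
  →13  S(S(S(add(add(Z, mul(Z, SZ)), mul(add(SZ, SZ), mul(SSSZ, SZ))))))
  →14  S(S(S(add(mul(Z, SZ), mul(add(SZ, SZ), mul(SSSZ, SZ))))))
  →15  S(S(S(add(Z, mul(add(SZ, SZ), mul(SSSZ, SZ))))))
  →16  S(S(S(mul(add(SZ, SZ), mul(SSSZ, SZ)))))
  →17  S(S(S(mul(S(add(Z, SZ)), mul(SSSZ, SZ)))))
  →18  S(S(S(add(mul(SSSZ, SZ), mul(add(Z, SZ), mul(SSSZ, SZ))))))
  →19  S(S(S(add(add(SZ, mul(SSZ, SZ)), mul(add(Z, SZ), mul(SSSZ, SZ))))))
  →20  S(S(S(add(S(add(Z, mul(SSZ, SZ))), mul(add(Z, SZ), mul(SSSZ, SZ))))))
  →21  S(S(S(S(add(add(Z, mul(SSZ, SZ)), mul(add(Z, SZ), mul(SSSZ, SZ)))))))
  →22  S(S(S(S(add(mul(SSZ, SZ), mul(add(Z, SZ), mul(SSSZ, SZ)))))))
  →23  S(S(S(S(add(add(SZ, mul(SZ, SZ)), mul(add(Z, SZ), mul(SSSZ, SZ)))))))
  →24  S(S(S(S(add(S(add(Z, mul(SZ, SZ))), mul(add(Z, SZ), mul(SSSZ, SZ)))))))
  →25  S(S(S(S(S(add(add(Z, mul(SZ, SZ)), mul(add(Z, SZ), mul(SSSZ, SZ))))))))
  →26  S(S(S(S(S(add(mul(SZ, SZ), mul(add(Z, SZ), mul(SSSZ, SZ))))))))
  →27  S(S(S(S(S(add(add(SZ, mul(Z, SZ)), mul(add(Z, SZ), mul(SSSZ, SZ))))))))
  →28  S(S(S(S(S(add(S(add(Z, mul(Z, SZ))), mul(add(Z, SZ), mul(SSSZ, SZ))))))))
  →29  S(S(S(S(S(S(add(add(Z, mul(Z, SZ)), mul(add(Z, SZ), mul(SSSZ, SZ)))))))))
  →30  S(S(S(S(S(S(add(mul(Z, SZ), mul(add(Z, SZ), mul(SSSZ, SZ)))))))))
  →31  S(S(S(S(S(S(add(Z, mul(add(Z, SZ), mul(SSSZ, SZ)))))))))
  →32  S(S(S(S(S(S(mul(add(Z, SZ), mul(SSSZ, SZ))))))))
  →33  S(S(S(S(S(S(mul(SZ, mul(SSSZ, SZ))))))))
  →34  S(S(S(S(S(S(add(mul(SSSZ, SZ), mul(Z, mul(SSSZ, SZ)))))))))
  →35  S(S(S(S(S(S(add(add(SZ, mul(SSZ, SZ)), mul(Z, mul(SSSZ, SZ)))))))))
  →36  S(S(S(S(S(S(add(S(add(Z, mul(SSZ, SZ))), mul(Z, mul(SSSZ, SZ)))))))))
  →37  S(S(S(S(S(S(S(add(add(Z, mul(SSZ, SZ)), mul(Z, mul(SSSZ, SZ))))))))))
  →38  S(S(S(S(S(S(S(add(mul(SSZ, SZ), mul(Z, mul(SSSZ, SZ))))))))))
  →39  S(S(S(S(S(S(S(add(add(SZ, mul(SZ, SZ)), mul(Z, mul(SSSZ, SZ))))))))))
  →40  S(S(S(S(S(S(S(add(S(add(Z, mul(SZ, SZ))), mul(Z, mul(SSSZ, SZ))))))))))
  →41  S(S(S(S(S(S(S(S(add(add(Z, mul(SZ, SZ)), mul(Z, mul(SSSZ, SZ)))))))))))
  →42  S(S(S(S(S(S(S(S(add(mul(SZ, SZ), mul(Z, mul(SSSZ, SZ)))))))))))
  →43  S(S(S(S(S(S(S(S(add(add(SZ, mul(Z, SZ)), mul(Z, mul(SSSZ, SZ)))))))))))
  →44  S(S(S(S(S(S(S(S(add(S(add(Z, mul(Z, SZ))), mul(Z, mul(SSSZ, SZ)))))))))))
  →45  S(S(S(S(S(S(S(S(S(add(add(Z, mul(Z, SZ)), mul(Z, mul(SSSZ, SZ))))))))))))
  →46  S(S(S(S(S(S(S(S(S(add(mul(Z, SZ), mul(Z, mul(SSSZ, SZ))))))))))))
  →47  S(S(S(S(S(S(S(S(S(add(Z, mul(Z, mul(SSSZ, SZ))))))))))))
  →48  S(S(S(S(S(S(S(S(S(mul(Z, mul(SSSZ, SZ)))))))))))
  →49  S^9(Z)

Term B:
  start: add(add(Z, SSZ), SSSZ)
  →1  add(SSZ, SSSZ)
  →2  S(add(SZ, SSSZ))
  →3  S(S(add(Z, SSSZ)))
  →4  S^5(Z)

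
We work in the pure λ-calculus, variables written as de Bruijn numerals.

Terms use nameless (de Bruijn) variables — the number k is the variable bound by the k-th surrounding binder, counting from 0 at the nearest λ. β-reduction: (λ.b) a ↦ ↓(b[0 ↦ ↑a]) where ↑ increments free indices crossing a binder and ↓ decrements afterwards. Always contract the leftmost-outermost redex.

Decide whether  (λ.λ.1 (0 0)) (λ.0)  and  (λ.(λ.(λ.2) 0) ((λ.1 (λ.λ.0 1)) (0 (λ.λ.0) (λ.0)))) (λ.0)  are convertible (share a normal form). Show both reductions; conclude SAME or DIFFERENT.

Answer: DIFFERENT — A ⇓ λ.0 0, B ⇓ λ.0

Reduction:
Term A:
  start: (λ.λ.1 (0 0)) (λ.0)
  [1] λ.(λ.0) (0 0)
  [2] λ.0 0

Term B:
  start: (λ.(λ.(λ.2) 0) ((λ.1 (λ.λ.0 1)) (0 (λ.λ.0) (λ.0)))) (λ.0)
  [1] (λ.(λ.λ.0) 0) ((λ.(λ.0) (λ.λ.0 1)) ((λ.0) (λ.λ.0) (λ.0)))
  [2] (λ.λ.0) ((λ.(λ.0) (λ.λ.0 1)) ((λ.0) (λ.λ.0) (λ.0)))
  [3] λ.0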